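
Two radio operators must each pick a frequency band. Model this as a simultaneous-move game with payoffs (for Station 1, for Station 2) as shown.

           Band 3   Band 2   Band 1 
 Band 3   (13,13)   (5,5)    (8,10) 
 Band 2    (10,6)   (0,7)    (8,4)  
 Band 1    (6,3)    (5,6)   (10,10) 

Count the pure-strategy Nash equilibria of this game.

2

Both Band 3: Station 1 gets 13 (best alternative 10); Station 2 gets 13 (best alternative 10). Neither deviates — NE.
Both Band 1: Station 1 gets 10 (best alternative 8); Station 2 gets 10 (best alternative 6). Neither deviates — NE.
Both Band 2 is not a NE: Station 1 would switch to Band 3 (5 > 0).
No other cell survives both best-response checks, so there are 2 pure NE.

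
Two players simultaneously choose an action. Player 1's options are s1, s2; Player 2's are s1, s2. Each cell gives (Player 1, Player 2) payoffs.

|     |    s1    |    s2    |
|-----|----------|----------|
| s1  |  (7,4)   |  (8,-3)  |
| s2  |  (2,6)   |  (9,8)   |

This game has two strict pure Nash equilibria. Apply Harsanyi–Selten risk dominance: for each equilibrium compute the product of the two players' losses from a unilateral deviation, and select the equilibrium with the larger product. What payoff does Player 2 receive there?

4

At both s1: Player 1 loses 7 − 2 = 5 by deviating; Player 2 loses 4 − (-3) = 7. Product = 5·7 = 35.
At both s2: Player 1 loses 9 − 8 = 1 by deviating; Player 2 loses 8 − 6 = 2. Product = 1·2 = 2.
35 > 2, so both s1 is risk-dominant. Player 2's payoff there is 4.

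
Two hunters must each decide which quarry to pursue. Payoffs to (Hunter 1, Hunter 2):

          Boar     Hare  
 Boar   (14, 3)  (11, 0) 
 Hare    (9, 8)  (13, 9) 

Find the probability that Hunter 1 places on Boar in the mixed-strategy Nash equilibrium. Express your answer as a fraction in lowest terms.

1/4

Hunter 1's mix p on Boar must make Hunter 2 indifferent between Boar and Hare.
Hunter 2's payoff from Boar: 3p + 8(1−p). From Hare: 0p + 9(1−p).
Set equal: 3p = 1(1−p) → p = 1/4.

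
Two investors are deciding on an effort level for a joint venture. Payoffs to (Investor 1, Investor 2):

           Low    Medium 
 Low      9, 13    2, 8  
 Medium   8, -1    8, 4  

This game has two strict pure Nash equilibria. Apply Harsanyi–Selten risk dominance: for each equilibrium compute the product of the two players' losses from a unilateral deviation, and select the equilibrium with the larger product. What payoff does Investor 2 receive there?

4

At both Low: Investor 1 loses 9 − 8 = 1 by deviating; Investor 2 loses 13 − 8 = 5. Product = 1·5 = 5.
At both Medium: Investor 1 loses 8 − 2 = 6 by deviating; Investor 2 loses 4 − (-1) = 5. Product = 6·5 = 30.
30 > 5, so both Medium is risk-dominant. Investor 2's payoff there is 4.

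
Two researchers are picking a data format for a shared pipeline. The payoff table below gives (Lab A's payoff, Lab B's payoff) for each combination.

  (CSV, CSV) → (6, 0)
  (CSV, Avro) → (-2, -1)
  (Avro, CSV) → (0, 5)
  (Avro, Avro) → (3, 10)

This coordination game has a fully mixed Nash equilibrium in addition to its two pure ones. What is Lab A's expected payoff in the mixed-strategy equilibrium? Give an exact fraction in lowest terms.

18/11

Lab B mixes with probability q on CSV, chosen so Lab A is indifferent: 6q + (-2)(1−q) = 0q + 3(1−q) gives q = 5/11.
Lab A's expected payoff (from either row, since indifferent) is 6·5/11 + (-2)·6/11 = 18/11.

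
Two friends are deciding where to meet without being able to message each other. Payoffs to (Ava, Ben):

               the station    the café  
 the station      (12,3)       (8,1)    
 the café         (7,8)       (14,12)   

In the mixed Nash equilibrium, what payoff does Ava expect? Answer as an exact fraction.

112/11

Ben mixes with probability q on the station, chosen so Ava is indifferent: 12q + 8(1−q) = 7q + 14(1−q) gives q = 6/11.
Ava's expected payoff (from either row, since indifferent) is 12·6/11 + 8·5/11 = 112/11.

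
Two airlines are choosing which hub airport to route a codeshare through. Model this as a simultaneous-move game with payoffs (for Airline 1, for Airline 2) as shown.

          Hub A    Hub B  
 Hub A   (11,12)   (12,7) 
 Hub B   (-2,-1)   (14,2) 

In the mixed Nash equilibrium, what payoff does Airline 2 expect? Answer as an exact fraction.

Airline 1 mixes with probability p on Hub A, chosen so Airline 2 is indifferent: 12p + (-1)(1−p) = 7p + 2(1−p) gives p = 3/8.
Airline 2's expected payoff is 12·3/8 + (-1)·5/8 = 31/8.

31/8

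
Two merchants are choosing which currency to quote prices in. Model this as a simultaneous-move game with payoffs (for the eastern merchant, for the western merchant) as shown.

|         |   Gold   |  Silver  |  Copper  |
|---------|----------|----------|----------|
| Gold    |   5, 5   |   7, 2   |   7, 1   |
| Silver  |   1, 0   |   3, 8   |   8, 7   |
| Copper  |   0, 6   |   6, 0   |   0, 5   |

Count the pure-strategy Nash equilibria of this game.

Both Gold: the eastern merchant gets 5 (best alternative 1); the western merchant gets 5 (best alternative 2). Neither deviates — NE.
Both Silver is not a NE: the eastern merchant would switch to Gold (7 > 3).
No other cell survives both best-response checks, so there is 1 pure NE.

1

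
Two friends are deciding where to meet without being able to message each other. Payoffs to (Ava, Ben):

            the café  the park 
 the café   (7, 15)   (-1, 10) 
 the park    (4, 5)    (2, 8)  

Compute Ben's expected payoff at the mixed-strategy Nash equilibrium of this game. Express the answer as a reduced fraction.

Ava mixes with probability p on the café, chosen so Ben is indifferent: 15p + 5(1−p) = 10p + 8(1−p) gives p = 3/8.
Ben's expected payoff is 15·3/8 + 5·5/8 = 35/4.

35/4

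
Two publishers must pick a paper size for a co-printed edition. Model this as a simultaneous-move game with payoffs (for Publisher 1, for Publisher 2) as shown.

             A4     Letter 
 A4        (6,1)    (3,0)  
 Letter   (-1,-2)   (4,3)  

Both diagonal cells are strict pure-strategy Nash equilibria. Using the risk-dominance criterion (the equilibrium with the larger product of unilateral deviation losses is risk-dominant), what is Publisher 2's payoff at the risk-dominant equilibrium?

1

At both A4: Publisher 1 loses 6 − (-1) = 7 by deviating; Publisher 2 loses 1 − 0 = 1. Product = 7·1 = 7.
At both Letter: Publisher 1 loses 4 − 3 = 1 by deviating; Publisher 2 loses 3 − (-2) = 5. Product = 1·5 = 5.
7 > 5, so both A4 is risk-dominant. Publisher 2's payoff there is 1.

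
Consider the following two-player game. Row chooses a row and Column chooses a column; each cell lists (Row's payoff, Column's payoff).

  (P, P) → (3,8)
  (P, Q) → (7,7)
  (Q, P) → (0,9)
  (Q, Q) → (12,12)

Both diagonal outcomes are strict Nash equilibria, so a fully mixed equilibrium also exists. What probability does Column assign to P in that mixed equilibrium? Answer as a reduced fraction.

Column's mix q on P must make Row indifferent between P and Q.
Row's payoff from P: 3q + 7(1−q). From Q: 0q + 12(1−q).
Set equal: 3q = 5(1−q) → q = 5/8.

5/8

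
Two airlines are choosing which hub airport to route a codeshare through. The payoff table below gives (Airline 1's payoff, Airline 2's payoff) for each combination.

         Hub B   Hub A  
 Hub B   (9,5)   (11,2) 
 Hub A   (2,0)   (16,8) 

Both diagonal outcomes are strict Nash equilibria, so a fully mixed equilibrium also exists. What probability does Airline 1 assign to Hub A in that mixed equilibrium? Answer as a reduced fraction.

3/11

Airline 1's mix p on Hub B must make Airline 2 indifferent between Hub B and Hub A.
Airline 2's payoff from Hub B: 5p + 0(1−p). From Hub A: 2p + 8(1−p).
Set equal: 3p = 8(1−p) → p = 8/11.
Probability on Hub A is 1 − 8/11 = 3/11.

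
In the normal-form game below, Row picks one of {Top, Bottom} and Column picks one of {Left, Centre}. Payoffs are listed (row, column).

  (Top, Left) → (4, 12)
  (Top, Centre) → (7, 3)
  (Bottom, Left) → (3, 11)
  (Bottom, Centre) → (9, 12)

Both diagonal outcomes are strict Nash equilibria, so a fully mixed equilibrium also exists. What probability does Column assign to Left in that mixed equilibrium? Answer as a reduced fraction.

Column's mix q on Left must make Row indifferent between Top and Bottom.
Row's payoff from Top: 4q + 7(1−q). From Bottom: 3q + 9(1−q).
Set equal: 1q = 2(1−q) → q = 2/3.

2/3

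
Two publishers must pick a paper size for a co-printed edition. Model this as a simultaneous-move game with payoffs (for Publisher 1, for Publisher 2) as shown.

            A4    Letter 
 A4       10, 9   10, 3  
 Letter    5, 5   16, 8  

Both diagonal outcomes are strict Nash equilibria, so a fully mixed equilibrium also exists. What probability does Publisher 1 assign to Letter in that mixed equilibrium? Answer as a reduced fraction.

Publisher 1's mix p on A4 must make Publisher 2 indifferent between A4 and Letter.
Publisher 2's payoff from A4: 9p + 5(1−p). From Letter: 3p + 8(1−p).
Set equal: 6p = 3(1−p) → p = 3/9 = 1/3.
Probability on Letter is 1 − 1/3 = 2/3.

2/3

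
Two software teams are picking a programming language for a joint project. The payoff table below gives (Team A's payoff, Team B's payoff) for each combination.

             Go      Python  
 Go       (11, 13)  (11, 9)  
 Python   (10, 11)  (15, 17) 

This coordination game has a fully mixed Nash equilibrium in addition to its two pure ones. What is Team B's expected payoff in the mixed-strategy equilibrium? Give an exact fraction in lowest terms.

61/5

Team A mixes with probability p on Go, chosen so Team B is indifferent: 13p + 11(1−p) = 9p + 17(1−p) gives p = 3/5.
Team B's expected payoff is 13·3/5 + 11·2/5 = 61/5.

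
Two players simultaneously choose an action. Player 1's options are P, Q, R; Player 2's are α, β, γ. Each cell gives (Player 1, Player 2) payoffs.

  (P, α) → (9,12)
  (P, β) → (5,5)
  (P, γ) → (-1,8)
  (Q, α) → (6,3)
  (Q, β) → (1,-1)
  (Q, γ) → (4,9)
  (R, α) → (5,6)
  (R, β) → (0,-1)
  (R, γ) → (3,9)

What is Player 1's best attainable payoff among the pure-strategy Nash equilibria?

(P, α) is a pure NE (Player 1: 9 ≥ 6; Player 2: 12 ≥ 8). Player 1 gets 9.
(Q, γ) is a pure NE (Player 1: 4 ≥ 3; Player 2: 9 ≥ 3). Player 1 gets 4.
Every other cell has a profitable deviation for at least one player. Highest of {9, 4} is 9.

9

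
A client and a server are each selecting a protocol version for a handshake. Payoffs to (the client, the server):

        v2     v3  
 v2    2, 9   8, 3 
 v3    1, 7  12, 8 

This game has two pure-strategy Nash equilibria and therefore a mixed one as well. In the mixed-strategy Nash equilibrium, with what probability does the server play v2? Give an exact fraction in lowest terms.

4/5

The server's mix q on v2 must make the client indifferent between v2 and v3.
The client's payoff from v2: 2q + 8(1−q). From v3: 1q + 12(1−q).
Set equal: 1q = 4(1−q) → q = 4/5.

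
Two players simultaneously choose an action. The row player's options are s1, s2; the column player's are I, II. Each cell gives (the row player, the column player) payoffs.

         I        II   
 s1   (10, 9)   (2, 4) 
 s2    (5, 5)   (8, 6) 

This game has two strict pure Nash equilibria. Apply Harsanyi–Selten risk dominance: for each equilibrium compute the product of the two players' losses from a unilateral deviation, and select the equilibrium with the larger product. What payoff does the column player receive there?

At (s1, I): the row player loses 10 − 5 = 5 by deviating; the column player loses 9 − 4 = 5. Product = 5·5 = 25.
At (s2, II): the row player loses 8 − 2 = 6 by deviating; the column player loses 6 − 5 = 1. Product = 6·1 = 6.
25 > 6, so (s1, I) is risk-dominant. The column player's payoff there is 9.

9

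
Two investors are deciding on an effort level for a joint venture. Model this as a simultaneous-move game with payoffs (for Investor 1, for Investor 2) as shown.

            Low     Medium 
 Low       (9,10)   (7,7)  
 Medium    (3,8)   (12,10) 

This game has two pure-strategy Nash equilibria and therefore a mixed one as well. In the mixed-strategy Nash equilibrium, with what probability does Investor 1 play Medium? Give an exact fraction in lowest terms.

3/5

Investor 1's mix p on Low must make Investor 2 indifferent between Low and Medium.
Investor 2's payoff from Low: 10p + 8(1−p). From Medium: 7p + 10(1−p).
Set equal: 3p = 2(1−p) → p = 2/5.
Probability on Medium is 1 − 2/5 = 3/5.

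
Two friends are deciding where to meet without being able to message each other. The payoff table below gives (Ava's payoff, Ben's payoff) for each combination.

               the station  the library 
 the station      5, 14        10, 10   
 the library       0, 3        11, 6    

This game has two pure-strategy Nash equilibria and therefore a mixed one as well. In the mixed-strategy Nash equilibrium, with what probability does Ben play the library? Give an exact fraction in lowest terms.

5/6

Ben's mix q on the station must make Ava indifferent between the station and the library.
Ava's payoff from the station: 5q + 10(1−q). From the library: 0q + 11(1−q).
Set equal: 5q = 1(1−q) → q = 1/6.
Probability on the library is 1 − 1/6 = 5/6.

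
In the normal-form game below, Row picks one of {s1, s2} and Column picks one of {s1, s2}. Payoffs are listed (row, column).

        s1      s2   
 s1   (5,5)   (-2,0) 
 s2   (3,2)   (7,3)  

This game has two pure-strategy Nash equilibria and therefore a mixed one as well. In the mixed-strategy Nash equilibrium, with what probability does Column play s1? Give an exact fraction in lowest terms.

9/11

Column's mix q on s1 must make Row indifferent between s1 and s2.
Row's payoff from s1: 5q + (-2)(1−q). From s2: 3q + 7(1−q).
Set equal: 2q = 9(1−q) → q = 9/11.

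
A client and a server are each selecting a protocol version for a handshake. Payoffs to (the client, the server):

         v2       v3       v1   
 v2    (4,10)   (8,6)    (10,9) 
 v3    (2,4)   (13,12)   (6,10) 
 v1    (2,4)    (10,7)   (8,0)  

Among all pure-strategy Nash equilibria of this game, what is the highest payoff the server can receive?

12

Both v2 is a pure NE (the client: 4 ≥ 2; the server: 10 ≥ 9). The server gets 10.
Both v3 is a pure NE (the client: 13 ≥ 10; the server: 12 ≥ 10). The server gets 12.
Every other cell has a profitable deviation for at least one player. Highest of {10, 12} is 12.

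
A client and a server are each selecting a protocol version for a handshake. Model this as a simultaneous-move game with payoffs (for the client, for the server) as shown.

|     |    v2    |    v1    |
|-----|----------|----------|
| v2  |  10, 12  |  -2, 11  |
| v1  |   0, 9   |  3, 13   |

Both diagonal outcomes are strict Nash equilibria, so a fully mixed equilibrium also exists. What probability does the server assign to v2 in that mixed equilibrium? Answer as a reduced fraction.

The server's mix q on v2 must make the client indifferent between v2 and v1.
The client's payoff from v2: 10q + (-2)(1−q). From v1: 0q + 3(1−q).
Set equal: 10q = 5(1−q) → q = 5/15 = 1/3.

1/3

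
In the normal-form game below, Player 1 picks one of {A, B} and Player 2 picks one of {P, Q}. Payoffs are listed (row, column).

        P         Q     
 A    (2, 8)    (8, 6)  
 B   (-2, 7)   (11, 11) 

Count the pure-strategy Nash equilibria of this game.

(A, P): Player 1 gets 2 (best alternative -2); Player 2 gets 8 (best alternative 6). Neither deviates — NE.
(B, Q): Player 1 gets 11 (best alternative 8); Player 2 gets 11 (best alternative 7). Neither deviates — NE.
(B, P) is not a NE: Player 1 would switch to A (2 > -2).
No other cell survives both best-response checks, so there are 2 pure NE.

2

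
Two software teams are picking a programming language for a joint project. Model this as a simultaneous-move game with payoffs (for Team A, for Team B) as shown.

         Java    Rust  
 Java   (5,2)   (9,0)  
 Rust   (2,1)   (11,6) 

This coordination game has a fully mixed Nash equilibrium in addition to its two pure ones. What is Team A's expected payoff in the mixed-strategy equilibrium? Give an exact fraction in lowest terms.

Team B mixes with probability q on Java, chosen so Team A is indifferent: 5q + 9(1−q) = 2q + 11(1−q) gives q = 2/5.
Team A's expected payoff (from either row, since indifferent) is 5·2/5 + 9·3/5 = 37/5.

37/5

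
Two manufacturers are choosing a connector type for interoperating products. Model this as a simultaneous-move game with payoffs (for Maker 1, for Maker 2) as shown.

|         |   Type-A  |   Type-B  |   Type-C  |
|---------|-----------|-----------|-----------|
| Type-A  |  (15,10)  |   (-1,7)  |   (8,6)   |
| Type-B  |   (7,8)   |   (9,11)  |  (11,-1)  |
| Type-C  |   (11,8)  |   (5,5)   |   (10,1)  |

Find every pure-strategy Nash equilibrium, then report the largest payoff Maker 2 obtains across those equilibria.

11

Both Type-A is a pure NE (Maker 1: 15 ≥ 11; Maker 2: 10 ≥ 7). Maker 2 gets 10.
Both Type-B is a pure NE (Maker 1: 9 ≥ 5; Maker 2: 11 ≥ 8). Maker 2 gets 11.
Every other cell has a profitable deviation for at least one player. Highest of {10, 11} is 11.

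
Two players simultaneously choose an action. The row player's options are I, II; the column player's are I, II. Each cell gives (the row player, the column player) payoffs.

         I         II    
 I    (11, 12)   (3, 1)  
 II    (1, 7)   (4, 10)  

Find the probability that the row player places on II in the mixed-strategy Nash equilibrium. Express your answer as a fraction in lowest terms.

The row player's mix p on I must make the column player indifferent between I and II.
The column player's payoff from I: 12p + 7(1−p). From II: 1p + 10(1−p).
Set equal: 11p = 3(1−p) → p = 3/14.
Probability on II is 1 − 3/14 = 11/14.

11/14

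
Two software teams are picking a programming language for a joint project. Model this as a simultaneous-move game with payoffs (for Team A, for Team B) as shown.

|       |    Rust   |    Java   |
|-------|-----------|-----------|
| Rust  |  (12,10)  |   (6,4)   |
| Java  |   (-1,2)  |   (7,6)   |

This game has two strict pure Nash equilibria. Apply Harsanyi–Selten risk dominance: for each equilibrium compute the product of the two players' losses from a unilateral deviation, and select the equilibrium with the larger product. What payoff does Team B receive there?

At both Rust: Team A loses 12 − (-1) = 13 by deviating; Team B loses 10 − 4 = 6. Product = 13·6 = 78.
At both Java: Team A loses 7 − 6 = 1 by deviating; Team B loses 6 − 2 = 4. Product = 1·4 = 4.
78 > 4, so both Rust is risk-dominant. Team B's payoff there is 10.

10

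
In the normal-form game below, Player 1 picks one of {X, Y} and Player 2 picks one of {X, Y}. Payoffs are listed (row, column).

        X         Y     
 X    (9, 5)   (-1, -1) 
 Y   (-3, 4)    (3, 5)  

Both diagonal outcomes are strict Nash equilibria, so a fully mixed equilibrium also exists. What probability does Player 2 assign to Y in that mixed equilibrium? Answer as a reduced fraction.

Player 2's mix q on X must make Player 1 indifferent between X and Y.
Player 1's payoff from X: 9q + (-1)(1−q). From Y: (-3)q + 3(1−q).
Set equal: 12q = 4(1−q) → q = 4/16 = 1/4.
Probability on Y is 1 − 1/4 = 3/4.

3/4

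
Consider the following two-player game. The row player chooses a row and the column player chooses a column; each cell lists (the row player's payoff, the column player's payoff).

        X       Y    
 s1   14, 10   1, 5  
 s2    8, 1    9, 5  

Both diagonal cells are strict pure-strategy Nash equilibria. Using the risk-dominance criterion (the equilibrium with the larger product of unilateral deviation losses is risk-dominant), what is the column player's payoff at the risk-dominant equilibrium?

At (s1, X): the row player loses 14 − 8 = 6 by deviating; the column player loses 10 − 5 = 5. Product = 6·5 = 30.
At (s2, Y): the row player loses 9 − 1 = 8 by deviating; the column player loses 5 − 1 = 4. Product = 8·4 = 32.
32 > 30, so (s2, Y) is risk-dominant. The column player's payoff there is 5.

5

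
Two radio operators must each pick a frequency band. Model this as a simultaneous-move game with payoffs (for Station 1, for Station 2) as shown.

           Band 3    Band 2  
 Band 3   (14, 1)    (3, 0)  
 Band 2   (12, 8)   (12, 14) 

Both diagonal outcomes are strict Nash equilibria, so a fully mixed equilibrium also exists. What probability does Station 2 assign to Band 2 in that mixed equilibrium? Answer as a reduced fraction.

2/11

Station 2's mix q on Band 3 must make Station 1 indifferent between Band 3 and Band 2.
Station 1's payoff from Band 3: 14q + 3(1−q). From Band 2: 12q + 12(1−q).
Set equal: 2q = 9(1−q) → q = 9/11.
Probability on Band 2 is 1 − 9/11 = 2/11.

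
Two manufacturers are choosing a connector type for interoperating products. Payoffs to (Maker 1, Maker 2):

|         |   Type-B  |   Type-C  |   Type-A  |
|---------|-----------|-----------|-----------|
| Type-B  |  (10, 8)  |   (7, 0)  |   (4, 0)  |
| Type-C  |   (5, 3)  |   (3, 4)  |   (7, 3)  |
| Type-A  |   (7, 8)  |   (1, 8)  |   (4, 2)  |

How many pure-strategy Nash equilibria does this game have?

Both Type-B: Maker 1 gets 10 (best alternative 7); Maker 2 gets 8 (best alternative 0). Neither deviates — NE.
Both Type-A is not a NE: Maker 1 would switch to Type-C (7 > 4).
No other cell survives both best-response checks, so there is 1 pure NE.

1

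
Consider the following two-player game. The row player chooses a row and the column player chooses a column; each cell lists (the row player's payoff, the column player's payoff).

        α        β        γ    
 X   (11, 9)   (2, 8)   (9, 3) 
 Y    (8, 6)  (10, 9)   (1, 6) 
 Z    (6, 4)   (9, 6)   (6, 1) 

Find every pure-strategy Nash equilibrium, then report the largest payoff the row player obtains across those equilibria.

(X, α) is a pure NE (the row player: 11 ≥ 8; the column player: 9 ≥ 8). The row player gets 11.
(Y, β) is a pure NE (the row player: 10 ≥ 9; the column player: 9 ≥ 6). The row player gets 10.
Every other cell has a profitable deviation for at least one player. Highest of {11, 10} is 11.

11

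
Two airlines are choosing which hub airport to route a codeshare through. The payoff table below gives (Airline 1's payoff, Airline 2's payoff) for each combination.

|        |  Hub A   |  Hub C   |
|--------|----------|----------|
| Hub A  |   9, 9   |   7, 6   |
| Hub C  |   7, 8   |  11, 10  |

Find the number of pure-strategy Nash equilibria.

Both Hub A: Airline 1 gets 9 (best alternative 7); Airline 2 gets 9 (best alternative 6). Neither deviates — NE.
Both Hub C: Airline 1 gets 11 (best alternative 7); Airline 2 gets 10 (best alternative 8). Neither deviates — NE.
(Hub A, Hub C) is not a NE: Airline 1 would switch to Hub C (11 > 7).
No other cell survives both best-response checks, so there are 2 pure NE.

2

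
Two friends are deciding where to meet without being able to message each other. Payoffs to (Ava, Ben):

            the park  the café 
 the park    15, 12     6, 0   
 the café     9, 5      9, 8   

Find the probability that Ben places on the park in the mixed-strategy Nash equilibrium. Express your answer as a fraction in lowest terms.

Ben's mix q on the park must make Ava indifferent between the park and the café.
Ava's payoff from the park: 15q + 6(1−q). From the café: 9q + 9(1−q).
Set equal: 6q = 3(1−q) → q = 3/9 = 1/3.

1/3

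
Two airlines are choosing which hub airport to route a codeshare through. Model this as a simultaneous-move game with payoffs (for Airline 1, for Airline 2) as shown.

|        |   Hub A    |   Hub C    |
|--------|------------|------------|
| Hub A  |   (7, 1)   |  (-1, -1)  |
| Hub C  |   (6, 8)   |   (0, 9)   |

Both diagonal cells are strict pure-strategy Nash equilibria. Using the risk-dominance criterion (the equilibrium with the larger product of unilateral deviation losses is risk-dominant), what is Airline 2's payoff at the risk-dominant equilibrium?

1

At both Hub A: Airline 1 loses 7 − 6 = 1 by deviating; Airline 2 loses 1 − (-1) = 2. Product = 1·2 = 2.
At both Hub C: Airline 1 loses 0 − (-1) = 1 by deviating; Airline 2 loses 9 − 8 = 1. Product = 1·1 = 1.
2 > 1, so both Hub A is risk-dominant. Airline 2's payoff there is 1.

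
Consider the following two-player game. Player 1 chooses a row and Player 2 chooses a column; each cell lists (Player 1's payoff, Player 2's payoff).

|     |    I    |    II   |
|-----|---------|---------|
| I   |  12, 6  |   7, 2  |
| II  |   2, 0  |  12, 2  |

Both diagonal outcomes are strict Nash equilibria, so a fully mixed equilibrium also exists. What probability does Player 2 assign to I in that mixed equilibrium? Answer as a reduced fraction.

1/3

Player 2's mix q on I must make Player 1 indifferent between I and II.
Player 1's payoff from I: 12q + 7(1−q). From II: 2q + 12(1−q).
Set equal: 10q = 5(1−q) → q = 5/15 = 1/3.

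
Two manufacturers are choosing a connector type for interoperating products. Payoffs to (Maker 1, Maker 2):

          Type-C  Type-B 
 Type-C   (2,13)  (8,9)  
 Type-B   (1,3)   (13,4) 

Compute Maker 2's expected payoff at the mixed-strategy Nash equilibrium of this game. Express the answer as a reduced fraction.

5

Maker 1 mixes with probability p on Type-C, chosen so Maker 2 is indifferent: 13p + 3(1−p) = 9p + 4(1−p) gives p = 1/5.
Maker 2's expected payoff is 13·1/5 + 3·4/5 = 5.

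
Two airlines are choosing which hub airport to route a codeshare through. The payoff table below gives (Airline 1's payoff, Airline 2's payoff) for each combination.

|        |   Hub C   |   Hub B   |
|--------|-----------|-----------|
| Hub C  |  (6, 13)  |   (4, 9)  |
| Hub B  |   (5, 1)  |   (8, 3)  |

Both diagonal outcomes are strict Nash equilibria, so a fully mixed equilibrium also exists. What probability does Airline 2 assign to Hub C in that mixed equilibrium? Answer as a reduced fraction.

4/5

Airline 2's mix q on Hub C must make Airline 1 indifferent between Hub C and Hub B.
Airline 1's payoff from Hub C: 6q + 4(1−q). From Hub B: 5q + 8(1−q).
Set equal: 1q = 4(1−q) → q = 4/5.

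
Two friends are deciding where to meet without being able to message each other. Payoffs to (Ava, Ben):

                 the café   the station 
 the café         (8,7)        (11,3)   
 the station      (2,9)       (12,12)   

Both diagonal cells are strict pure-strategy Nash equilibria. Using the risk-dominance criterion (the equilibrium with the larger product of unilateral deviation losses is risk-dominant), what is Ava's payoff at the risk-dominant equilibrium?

8

At both the café: Ava loses 8 − 2 = 6 by deviating; Ben loses 7 − 3 = 4. Product = 6·4 = 24.
At both the station: Ava loses 12 − 11 = 1 by deviating; Ben loses 12 − 9 = 3. Product = 1·3 = 3.
24 > 3, so both the café is risk-dominant. Ava's payoff there is 8.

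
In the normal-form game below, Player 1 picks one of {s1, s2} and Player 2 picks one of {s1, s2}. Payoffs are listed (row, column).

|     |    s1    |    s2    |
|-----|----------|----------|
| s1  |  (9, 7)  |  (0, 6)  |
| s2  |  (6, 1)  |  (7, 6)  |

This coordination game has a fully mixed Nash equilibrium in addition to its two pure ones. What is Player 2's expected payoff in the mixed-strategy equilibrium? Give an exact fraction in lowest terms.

Player 1 mixes with probability p on s1, chosen so Player 2 is indifferent: 7p + 1(1−p) = 6p + 6(1−p) gives p = 5/6.
Player 2's expected payoff is 7·5/6 + 1·1/6 = 6.

6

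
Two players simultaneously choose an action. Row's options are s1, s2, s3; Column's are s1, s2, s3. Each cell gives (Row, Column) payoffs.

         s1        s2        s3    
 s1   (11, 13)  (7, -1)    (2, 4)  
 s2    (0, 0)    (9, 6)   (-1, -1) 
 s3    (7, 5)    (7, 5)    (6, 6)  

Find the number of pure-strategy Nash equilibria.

Both s1: Row gets 11 (best alternative 7); Column gets 13 (best alternative 4). Neither deviates — NE.
Both s2: Row gets 9 (best alternative 7); Column gets 6 (best alternative 0). Neither deviates — NE.
Both s3: Row gets 6 (best alternative 2); Column gets 6 (best alternative 5). Neither deviates — NE.
(s1, s3) is not a NE: Row would switch to s3 (6 > 2).
No other cell survives both best-response checks, so there are 3 pure NE.

3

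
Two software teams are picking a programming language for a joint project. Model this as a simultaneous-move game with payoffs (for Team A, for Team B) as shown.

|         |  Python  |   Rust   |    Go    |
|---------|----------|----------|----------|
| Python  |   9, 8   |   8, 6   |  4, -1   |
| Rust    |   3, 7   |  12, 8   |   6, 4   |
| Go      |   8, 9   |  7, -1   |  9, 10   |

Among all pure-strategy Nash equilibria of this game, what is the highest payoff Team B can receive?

Both Python is a pure NE (Team A: 9 ≥ 8; Team B: 8 ≥ 6). Team B gets 8.
Both Rust is a pure NE (Team A: 12 ≥ 8; Team B: 8 ≥ 7). Team B gets 8.
Both Go is a pure NE (Team A: 9 ≥ 6; Team B: 10 ≥ 9). Team B gets 10.
Every other cell has a profitable deviation for at least one player. Highest of {8, 8, 10} is 10.

10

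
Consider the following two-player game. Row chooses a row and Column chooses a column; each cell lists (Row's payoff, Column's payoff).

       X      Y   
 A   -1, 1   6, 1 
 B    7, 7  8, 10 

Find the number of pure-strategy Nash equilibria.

(B, Y): Row gets 8 (best alternative 6); Column gets 10 (best alternative 7). Neither deviates — NE.
(A, X) is not a NE: Row would switch to B (7 > -1).
No other cell survives both best-response checks, so there is 1 pure NE.

1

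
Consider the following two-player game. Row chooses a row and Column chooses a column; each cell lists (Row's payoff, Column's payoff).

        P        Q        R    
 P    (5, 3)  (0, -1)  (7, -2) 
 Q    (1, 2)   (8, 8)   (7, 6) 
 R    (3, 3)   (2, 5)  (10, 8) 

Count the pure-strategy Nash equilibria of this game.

Both P: Row gets 5 (best alternative 3); Column gets 3 (best alternative -1). Neither deviates — NE.
Both Q: Row gets 8 (best alternative 2); Column gets 8 (best alternative 6). Neither deviates — NE.
Both R: Row gets 10 (best alternative 7); Column gets 8 (best alternative 5). Neither deviates — NE.
(P, R) is not a NE: Row would switch to R (10 > 7).
No other cell survives both best-response checks, so there are 3 pure NE.

3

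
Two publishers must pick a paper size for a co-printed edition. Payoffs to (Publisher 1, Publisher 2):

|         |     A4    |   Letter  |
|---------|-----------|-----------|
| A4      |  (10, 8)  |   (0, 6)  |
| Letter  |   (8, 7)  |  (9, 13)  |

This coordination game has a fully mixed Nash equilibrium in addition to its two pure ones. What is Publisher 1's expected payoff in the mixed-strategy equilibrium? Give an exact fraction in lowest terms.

90/11

Publisher 2 mixes with probability q on A4, chosen so Publisher 1 is indifferent: 10q + 0(1−q) = 8q + 9(1−q) gives q = 9/11.
Publisher 1's expected payoff (from either row, since indifferent) is 10·9/11 + 0·2/11 = 90/11.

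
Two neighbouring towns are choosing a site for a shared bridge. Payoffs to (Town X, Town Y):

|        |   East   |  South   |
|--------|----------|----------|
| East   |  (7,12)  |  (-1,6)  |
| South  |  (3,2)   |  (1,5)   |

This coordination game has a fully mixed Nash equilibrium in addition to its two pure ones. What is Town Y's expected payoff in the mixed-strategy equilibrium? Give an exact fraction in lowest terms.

Town X mixes with probability p on East, chosen so Town Y is indifferent: 12p + 2(1−p) = 6p + 5(1−p) gives p = 1/3.
Town Y's expected payoff is 12·1/3 + 2·2/3 = 16/3.

16/3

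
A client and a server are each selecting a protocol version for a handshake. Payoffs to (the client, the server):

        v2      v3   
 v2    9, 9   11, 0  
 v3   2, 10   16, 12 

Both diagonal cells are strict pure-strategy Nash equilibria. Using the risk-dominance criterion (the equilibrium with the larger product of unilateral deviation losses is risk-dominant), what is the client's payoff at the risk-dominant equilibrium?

At both v2: the client loses 9 − 2 = 7 by deviating; the server loses 9 − 0 = 9. Product = 7·9 = 63.
At both v3: the client loses 16 − 11 = 5 by deviating; the server loses 12 − 10 = 2. Product = 5·2 = 10.
63 > 10, so both v2 is risk-dominant. The client's payoff there is 9.

9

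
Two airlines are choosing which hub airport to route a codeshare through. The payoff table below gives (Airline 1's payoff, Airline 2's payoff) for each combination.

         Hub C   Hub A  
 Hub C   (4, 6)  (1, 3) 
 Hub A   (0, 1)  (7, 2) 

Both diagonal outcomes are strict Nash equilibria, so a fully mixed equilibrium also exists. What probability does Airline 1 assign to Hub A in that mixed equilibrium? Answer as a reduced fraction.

Airline 1's mix p on Hub C must make Airline 2 indifferent between Hub C and Hub A.
Airline 2's payoff from Hub C: 6p + 1(1−p). From Hub A: 3p + 2(1−p).
Set equal: 3p = 1(1−p) → p = 1/4.
Probability on Hub A is 1 − 1/4 = 3/4.

3/4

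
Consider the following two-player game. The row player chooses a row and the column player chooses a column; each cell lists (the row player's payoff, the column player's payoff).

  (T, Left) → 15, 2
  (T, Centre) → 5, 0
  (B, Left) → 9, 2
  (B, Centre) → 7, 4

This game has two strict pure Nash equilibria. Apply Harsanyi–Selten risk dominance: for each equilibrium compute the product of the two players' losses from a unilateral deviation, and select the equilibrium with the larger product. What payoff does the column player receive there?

2

At (T, Left): the row player loses 15 − 9 = 6 by deviating; the column player loses 2 − 0 = 2. Product = 6·2 = 12.
At (B, Centre): the row player loses 7 − 5 = 2 by deviating; the column player loses 4 − 2 = 2. Product = 2·2 = 4.
12 > 4, so (T, Left) is risk-dominant. The column player's payoff there is 2.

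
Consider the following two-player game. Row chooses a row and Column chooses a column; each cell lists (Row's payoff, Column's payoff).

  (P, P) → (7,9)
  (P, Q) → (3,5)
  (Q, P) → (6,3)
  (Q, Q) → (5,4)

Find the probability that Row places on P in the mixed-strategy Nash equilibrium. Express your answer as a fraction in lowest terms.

Row's mix p on P must make Column indifferent between P and Q.
Column's payoff from P: 9p + 3(1−p). From Q: 5p + 4(1−p).
Set equal: 4p = 1(1−p) → p = 1/5.

1/5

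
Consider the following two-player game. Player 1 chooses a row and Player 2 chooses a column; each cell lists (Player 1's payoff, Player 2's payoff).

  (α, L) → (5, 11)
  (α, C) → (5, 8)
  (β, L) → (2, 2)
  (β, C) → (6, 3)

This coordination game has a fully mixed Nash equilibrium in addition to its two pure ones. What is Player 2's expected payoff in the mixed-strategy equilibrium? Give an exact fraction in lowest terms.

17/4

Player 1 mixes with probability p on α, chosen so Player 2 is indifferent: 11p + 2(1−p) = 8p + 3(1−p) gives p = 1/4.
Player 2's expected payoff is 11·1/4 + 2·3/4 = 17/4.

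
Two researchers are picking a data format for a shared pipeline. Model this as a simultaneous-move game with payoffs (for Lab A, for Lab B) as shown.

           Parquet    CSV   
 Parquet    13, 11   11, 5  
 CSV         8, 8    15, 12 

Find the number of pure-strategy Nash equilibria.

Both Parquet: Lab A gets 13 (best alternative 8); Lab B gets 11 (best alternative 5). Neither deviates — NE.
Both CSV: Lab A gets 15 (best alternative 11); Lab B gets 12 (best alternative 8). Neither deviates — NE.
(Parquet, CSV) is not a NE: Lab A would switch to CSV (15 > 11).
No other cell survives both best-response checks, so there are 2 pure NE.

2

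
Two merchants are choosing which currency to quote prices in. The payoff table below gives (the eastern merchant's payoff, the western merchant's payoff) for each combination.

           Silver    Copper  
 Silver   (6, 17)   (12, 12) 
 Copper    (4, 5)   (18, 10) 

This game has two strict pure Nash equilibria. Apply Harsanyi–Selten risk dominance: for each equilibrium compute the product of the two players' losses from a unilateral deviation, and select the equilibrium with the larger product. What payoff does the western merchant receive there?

10

At both Silver: the eastern merchant loses 6 − 4 = 2 by deviating; the western merchant loses 17 − 12 = 5. Product = 2·5 = 10.
At both Copper: the eastern merchant loses 18 − 12 = 6 by deviating; the western merchant loses 10 − 5 = 5. Product = 6·5 = 30.
30 > 10, so both Copper is risk-dominant. The western merchant's payoff there is 10.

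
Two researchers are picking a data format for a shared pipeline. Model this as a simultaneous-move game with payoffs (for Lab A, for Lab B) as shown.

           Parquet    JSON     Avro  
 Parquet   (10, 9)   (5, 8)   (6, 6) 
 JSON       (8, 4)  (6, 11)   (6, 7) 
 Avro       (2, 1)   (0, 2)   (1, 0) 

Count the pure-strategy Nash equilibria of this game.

Both Parquet: Lab A gets 10 (best alternative 8); Lab B gets 9 (best alternative 8). Neither deviates — NE.
Both JSON: Lab A gets 6 (best alternative 5); Lab B gets 11 (best alternative 7). Neither deviates — NE.
Both Avro is not a NE: Lab A would switch to Parquet (6 > 1).
No other cell survives both best-response checks, so there are 2 pure NE.

2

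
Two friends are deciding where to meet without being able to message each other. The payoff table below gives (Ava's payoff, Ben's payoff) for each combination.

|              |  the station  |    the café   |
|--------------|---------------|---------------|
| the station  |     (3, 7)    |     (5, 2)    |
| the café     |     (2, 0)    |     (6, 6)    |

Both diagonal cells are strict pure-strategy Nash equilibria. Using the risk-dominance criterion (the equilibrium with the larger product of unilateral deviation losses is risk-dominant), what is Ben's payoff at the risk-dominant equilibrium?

At both the station: Ava loses 3 − 2 = 1 by deviating; Ben loses 7 − 2 = 5. Product = 1·5 = 5.
At both the café: Ava loses 6 − 5 = 1 by deviating; Ben loses 6 − 0 = 6. Product = 1·6 = 6.
6 > 5, so both the café is risk-dominant. Ben's payoff there is 6.

6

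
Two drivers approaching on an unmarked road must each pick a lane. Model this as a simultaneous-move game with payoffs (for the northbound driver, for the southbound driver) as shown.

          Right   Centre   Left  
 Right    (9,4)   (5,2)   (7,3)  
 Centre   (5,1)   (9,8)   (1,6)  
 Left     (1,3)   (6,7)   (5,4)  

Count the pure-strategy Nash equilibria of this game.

Both Right: the northbound driver gets 9 (best alternative 5); the southbound driver gets 4 (best alternative 3). Neither deviates — NE.
Both Centre: the northbound driver gets 9 (best alternative 6); the southbound driver gets 8 (best alternative 6). Neither deviates — NE.
Both Left is not a NE: the northbound driver would switch to Right (7 > 5).
No other cell survives both best-response checks, so there are 2 pure NE.

2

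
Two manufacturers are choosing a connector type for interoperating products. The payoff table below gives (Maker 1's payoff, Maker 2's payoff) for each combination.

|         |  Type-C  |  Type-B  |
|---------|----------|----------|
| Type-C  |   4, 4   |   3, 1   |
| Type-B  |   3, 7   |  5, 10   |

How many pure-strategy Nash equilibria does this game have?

Both Type-C: Maker 1 gets 4 (best alternative 3); Maker 2 gets 4 (best alternative 1). Neither deviates — NE.
Both Type-B: Maker 1 gets 5 (best alternative 3); Maker 2 gets 10 (best alternative 7). Neither deviates — NE.
(Type-B, Type-C) is not a NE: Maker 1 would switch to Type-C (4 > 3).
No other cell survives both best-response checks, so there are 2 pure NE.

2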